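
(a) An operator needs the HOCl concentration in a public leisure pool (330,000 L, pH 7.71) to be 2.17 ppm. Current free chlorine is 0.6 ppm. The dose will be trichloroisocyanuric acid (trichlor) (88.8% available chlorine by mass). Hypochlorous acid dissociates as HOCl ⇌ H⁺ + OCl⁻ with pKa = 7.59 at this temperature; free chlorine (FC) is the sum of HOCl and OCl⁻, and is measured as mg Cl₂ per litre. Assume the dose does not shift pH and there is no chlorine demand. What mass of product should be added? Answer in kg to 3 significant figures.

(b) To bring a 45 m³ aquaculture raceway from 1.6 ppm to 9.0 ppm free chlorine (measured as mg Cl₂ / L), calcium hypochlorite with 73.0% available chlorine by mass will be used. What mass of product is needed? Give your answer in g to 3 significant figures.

(a) [OCl⁻]/[HOCl] = 10^(pH − pKa) = 10^(7.71 − 7.59) = 1.318; fraction as HOCl = 1/(1 + 1.318) = 0.4314.
(a) Free chlorine required for 2.17 ppm HOCl: 2.17 / 0.4314 = 5.031 ppm.
(a) FC to add: 5.031 − 0.6 = 4.431 mg/L as Cl₂.
(a) Cl₂ equivalent: 4.431 mg/L × 330,000 L = 1462 g.
(a) Product at 88.8% available Cl: 1462 / 0.888 = 1647 g.

(b) Volume: 45 m³ = 45,000 L.
(b) Chlorine deficit: 9.0 − 1.6 = 7.4 ppm = 7.4 mg/L as Cl₂.
(b) Cl₂ equivalent needed: 7.4 mg/L × 45,000 L = 333,000 mg = 333 g.
(b) Product at 73.0% available chlorine: 333 / 0.73 = 456.2 g.

(a) 1.65 kg; (b) 456 g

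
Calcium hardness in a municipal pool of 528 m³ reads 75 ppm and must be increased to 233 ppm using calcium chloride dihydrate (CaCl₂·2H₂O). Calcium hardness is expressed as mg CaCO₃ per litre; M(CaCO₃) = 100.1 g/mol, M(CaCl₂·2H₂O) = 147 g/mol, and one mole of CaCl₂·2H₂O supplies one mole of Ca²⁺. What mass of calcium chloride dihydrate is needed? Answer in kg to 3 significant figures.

123 kg

Volume: 528 m³ = 528,000 L.
Hardness to add: (233 − 75) = 158 mg/L as CaCO₃ × 528,000 L = 83,420 g as CaCO₃.
Moles of Ca²⁺ (1 mol Ca²⁺ ≡ 1 mol CaCO₃): 83,420 / 100.1 g/mol = 833.4 mol.
Mass of CaCl₂·2H₂O: 833.4 × 147 = 122,500 g.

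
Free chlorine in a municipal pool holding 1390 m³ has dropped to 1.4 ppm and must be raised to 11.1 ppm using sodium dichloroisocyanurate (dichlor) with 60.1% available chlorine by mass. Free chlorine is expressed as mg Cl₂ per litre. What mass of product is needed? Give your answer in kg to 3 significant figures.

Volume: 1390 m³ = 1,390,000 L.
Chlorine deficit: 11.1 − 1.4 = 9.7 ppm = 9.7 mg/L as Cl₂.
Cl₂ equivalent needed: 9.7 mg/L × 1,390,000 L = 13,480,000 mg = 13,480 g.
Product at 60.1% available chlorine: 13,480 / 0.601 = 22,430 g.

22.4 kg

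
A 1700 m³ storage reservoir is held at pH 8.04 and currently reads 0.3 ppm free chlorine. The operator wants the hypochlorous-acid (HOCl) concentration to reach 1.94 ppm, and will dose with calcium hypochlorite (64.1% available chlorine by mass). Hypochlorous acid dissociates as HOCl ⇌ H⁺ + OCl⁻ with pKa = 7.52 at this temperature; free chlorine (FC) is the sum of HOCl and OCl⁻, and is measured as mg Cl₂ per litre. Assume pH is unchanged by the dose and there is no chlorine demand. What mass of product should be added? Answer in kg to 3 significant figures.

21.4 kg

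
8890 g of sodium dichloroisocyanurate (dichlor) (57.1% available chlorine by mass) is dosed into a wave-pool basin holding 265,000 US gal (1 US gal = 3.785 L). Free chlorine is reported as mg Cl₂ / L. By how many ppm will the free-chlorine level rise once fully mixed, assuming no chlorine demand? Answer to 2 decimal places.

Volume: 265,000 US gal × 3.785 L/gal = 1,003,025 L.
Available chlorine delivered: 8890 g × 0.571 = 5076 g as Cl₂.
Concentration rise: 5076 g / 1,003,025 L = 5.061 mg/L = 5.06 ppm.

5.06 ppm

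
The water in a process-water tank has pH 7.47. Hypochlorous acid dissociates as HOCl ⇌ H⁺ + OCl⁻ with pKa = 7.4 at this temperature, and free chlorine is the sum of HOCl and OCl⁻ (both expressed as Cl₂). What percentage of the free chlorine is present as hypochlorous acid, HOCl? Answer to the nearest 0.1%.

46.0%

[OCl⁻]/[HOCl] = 10^(pH − pKa) = 10^(7.47 − 7.4) = 10^0.07 = 1.175.
Fraction as HOCl = 1 / (1 + 1.175) = 0.4598.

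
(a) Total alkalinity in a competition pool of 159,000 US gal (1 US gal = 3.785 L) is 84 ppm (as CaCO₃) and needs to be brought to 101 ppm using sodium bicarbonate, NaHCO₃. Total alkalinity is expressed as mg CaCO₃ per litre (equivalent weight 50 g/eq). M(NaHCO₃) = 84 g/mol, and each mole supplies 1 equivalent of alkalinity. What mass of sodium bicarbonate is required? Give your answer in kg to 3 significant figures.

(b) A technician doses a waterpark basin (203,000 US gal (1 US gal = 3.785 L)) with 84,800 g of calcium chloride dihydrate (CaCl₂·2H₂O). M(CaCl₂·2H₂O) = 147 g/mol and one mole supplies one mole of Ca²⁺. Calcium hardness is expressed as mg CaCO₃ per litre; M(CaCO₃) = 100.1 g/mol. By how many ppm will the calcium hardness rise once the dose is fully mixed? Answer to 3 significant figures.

(a) 17.2 kg; (b) 75.2 ppm

(a) Volume: 159,000 US gal × 3.785 L/gal = 601,815 L.
(a) Alkalinity to add: (101 − 84) = 17 mg/L as CaCO₃ × 601,815 L = 10,230 g as CaCO₃.
(a) Equivalents: 10,230 g ÷ 50 g/eq = 204.6 eq.
(a) NaHCO₃ supplies 1 eq per mole → 204.6 mol.
(a) Mass: 204.6 mol × 84 g/mol = 17,190 g.

(b) Volume: 203,000 US gal × 3.785 L/gal = 768,355 L.
(b) Moles of Ca²⁺: 84,800 g ÷ 147 g/mol = 576.9 mol.
(b) As CaCO₃: 576.9 mol × 100.1 g/mol = 57,740 g.
(b) Rise: 57,740 g / 768,355 L × 1000 = 75.15 mg/L.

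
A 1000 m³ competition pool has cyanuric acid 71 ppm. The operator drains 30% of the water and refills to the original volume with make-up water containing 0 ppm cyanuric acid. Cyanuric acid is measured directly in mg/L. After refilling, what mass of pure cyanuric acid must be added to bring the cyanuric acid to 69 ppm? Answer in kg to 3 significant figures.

Volume: 1000 m³ = 1,000,000 L.
After draining 30% and refilling: 71 × 0.70 + 0 × 0.30 = 49.7 ppm.
Deficit to target: 69 − 49.7 = 19.3 mg/L.
Mass: 19.3 mg/L × 1,000,000 L = 19,300 g cyanuric acid.

19.3 kg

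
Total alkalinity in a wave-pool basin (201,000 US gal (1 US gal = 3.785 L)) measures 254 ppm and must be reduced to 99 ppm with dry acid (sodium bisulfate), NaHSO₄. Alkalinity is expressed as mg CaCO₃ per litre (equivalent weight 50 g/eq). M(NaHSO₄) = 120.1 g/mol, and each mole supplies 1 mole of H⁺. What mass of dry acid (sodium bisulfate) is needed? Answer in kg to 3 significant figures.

283 kg

Volume: 201,000 US gal × 3.785 L/gal = 760,785 L.
Alkalinity to neutralize: (254 − 99) = 155 mg/L as CaCO₃ × 760,785 L = 117,900 g as CaCO₃.
Equivalents of H⁺ required: 117,900 ÷ 50 g/eq = 2358 eq = 2358 mol NaHSO₄.
Mass of NaHSO₄: 2358 × 120.1 = 283,200 g.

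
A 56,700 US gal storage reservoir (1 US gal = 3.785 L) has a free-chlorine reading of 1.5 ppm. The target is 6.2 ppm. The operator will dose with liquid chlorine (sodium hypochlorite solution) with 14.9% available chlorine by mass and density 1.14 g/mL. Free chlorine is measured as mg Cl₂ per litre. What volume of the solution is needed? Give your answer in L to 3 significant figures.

5.94 L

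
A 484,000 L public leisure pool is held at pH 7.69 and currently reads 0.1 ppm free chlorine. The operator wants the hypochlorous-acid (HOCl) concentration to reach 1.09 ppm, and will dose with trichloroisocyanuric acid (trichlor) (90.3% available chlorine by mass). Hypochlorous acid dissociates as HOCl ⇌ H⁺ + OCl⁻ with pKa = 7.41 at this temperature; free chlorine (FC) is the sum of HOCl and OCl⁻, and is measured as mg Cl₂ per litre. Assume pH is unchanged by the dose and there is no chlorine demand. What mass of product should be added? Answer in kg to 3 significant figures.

1.64 kg

[OCl⁻]/[HOCl] = 10^(pH − pKa) = 10^(7.69 − 7.41) = 1.905; fraction as HOCl = 1/(1 + 1.905) = 0.3442.
Free chlorine required for 1.09 ppm HOCl: 1.09 / 0.3442 = 3.167 ppm.
FC to add: 3.167 − 0.1 = 3.067 mg/L as Cl₂.
Cl₂ equivalent: 3.067 mg/L × 484,000 L = 1484 g.
Product at 90.3% available Cl: 1484 / 0.903 = 1644 g.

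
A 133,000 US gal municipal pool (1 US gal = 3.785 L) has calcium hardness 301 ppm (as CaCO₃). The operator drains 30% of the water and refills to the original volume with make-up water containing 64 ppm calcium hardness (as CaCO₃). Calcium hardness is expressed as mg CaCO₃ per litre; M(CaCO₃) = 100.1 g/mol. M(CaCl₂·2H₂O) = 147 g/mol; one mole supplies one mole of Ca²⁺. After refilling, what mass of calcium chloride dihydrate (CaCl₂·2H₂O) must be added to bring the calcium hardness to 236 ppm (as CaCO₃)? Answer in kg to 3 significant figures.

4.51 kg

Volume: 133,000 US gal × 3.785 L/gal = 503,405 L.
After draining 30% and refilling: 301 × 0.70 + 64 × 0.30 = 229.9 ppm.
Deficit to target: 236 − 229.9 = 6.1 mg/L.
As CaCO₃: 6.1 mg/L × 503,405 L = 3071 g; ÷ 100.1 = 30.68 mol Ca²⁺.
Mass: 30.68 × 147 = 4510 g.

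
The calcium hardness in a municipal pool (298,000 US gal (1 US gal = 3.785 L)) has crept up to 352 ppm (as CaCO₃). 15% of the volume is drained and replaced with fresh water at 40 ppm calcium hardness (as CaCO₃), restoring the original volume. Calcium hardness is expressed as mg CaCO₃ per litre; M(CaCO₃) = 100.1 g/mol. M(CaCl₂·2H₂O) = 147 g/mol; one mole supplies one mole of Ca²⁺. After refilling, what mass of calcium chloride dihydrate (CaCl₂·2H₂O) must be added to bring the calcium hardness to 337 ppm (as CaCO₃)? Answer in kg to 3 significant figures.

52.7 kg

Volume: 298,000 US gal × 3.785 L/gal = 1,127,930 L.
After draining 15% and refilling: 352 × 0.85 + 40 × 0.15 = 305.2 ppm.
Deficit to target: 337 − 305.2 = 31.8 mg/L.
As CaCO₃: 31.8 mg/L × 1,127,930 L = 35,870 g; ÷ 100.1 = 358.3 mol Ca²⁺.
Mass: 358.3 × 147 = 52,670 g.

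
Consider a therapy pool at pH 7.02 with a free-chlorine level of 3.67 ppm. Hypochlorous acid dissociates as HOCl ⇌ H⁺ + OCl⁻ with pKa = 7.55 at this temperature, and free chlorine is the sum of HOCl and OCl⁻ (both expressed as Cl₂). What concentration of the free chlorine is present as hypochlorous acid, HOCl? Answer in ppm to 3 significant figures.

[OCl⁻]/[HOCl] = 10^(pH − pKa) = 10^(7.02 − 7.55) = 10^-0.53 = 0.2951.
Fraction as HOCl = 1 / (1 + 0.2951) = 0.7721.
HOCl = 0.7721 × 3.67 ppm = 2.834 ppm.

2.83 ppm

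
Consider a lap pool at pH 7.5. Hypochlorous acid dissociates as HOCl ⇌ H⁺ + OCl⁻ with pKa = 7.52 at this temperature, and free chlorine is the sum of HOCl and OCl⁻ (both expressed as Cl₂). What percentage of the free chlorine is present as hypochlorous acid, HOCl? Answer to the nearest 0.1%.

[OCl⁻]/[HOCl] = 10^(pH − pKa) = 10^(7.5 − 7.52) = 10^-0.02 = 0.955.
Fraction as HOCl = 1 / (1 + 0.955) = 0.5115.

51.2%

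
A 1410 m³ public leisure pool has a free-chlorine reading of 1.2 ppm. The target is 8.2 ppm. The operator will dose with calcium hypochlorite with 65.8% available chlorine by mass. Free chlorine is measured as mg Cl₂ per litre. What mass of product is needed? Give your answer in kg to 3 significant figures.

15.0 kg

Volume: 1410 m³ = 1,410,000 L.
Chlorine deficit: 8.2 − 1.2 = 7 ppm = 7 mg/L as Cl₂.
Cl₂ equivalent needed: 7 mg/L × 1,410,000 L = 9,870,000 mg = 9870 g.
Product at 65.8% available chlorine: 9870 / 0.658 = 15,000 g.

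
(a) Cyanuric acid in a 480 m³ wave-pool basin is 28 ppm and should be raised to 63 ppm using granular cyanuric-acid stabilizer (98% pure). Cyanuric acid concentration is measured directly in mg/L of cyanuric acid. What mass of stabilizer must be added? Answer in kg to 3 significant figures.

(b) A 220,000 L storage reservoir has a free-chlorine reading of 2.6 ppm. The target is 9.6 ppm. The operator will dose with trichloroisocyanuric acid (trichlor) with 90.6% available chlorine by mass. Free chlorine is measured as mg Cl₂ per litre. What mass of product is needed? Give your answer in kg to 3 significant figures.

(a) Volume: 480 m³ = 480,000 L.
(a) CYA to add: (63 − 28) = 35 mg/L × 480,000 L = 16,800 g cyanuric acid.
(a) At 98% purity: 16,800 / 0.98 = 17,140 g product.

(b) Chlorine deficit: 9.6 − 2.6 = 7 ppm = 7 mg/L as Cl₂.
(b) Cl₂ equivalent needed: 7 mg/L × 220,000 L = 1,540,000 mg = 1540 g.
(b) Product at 90.6% available chlorine: 1540 / 0.906 = 1700 g.

(a) 17.1 kg; (b) 1.70 kg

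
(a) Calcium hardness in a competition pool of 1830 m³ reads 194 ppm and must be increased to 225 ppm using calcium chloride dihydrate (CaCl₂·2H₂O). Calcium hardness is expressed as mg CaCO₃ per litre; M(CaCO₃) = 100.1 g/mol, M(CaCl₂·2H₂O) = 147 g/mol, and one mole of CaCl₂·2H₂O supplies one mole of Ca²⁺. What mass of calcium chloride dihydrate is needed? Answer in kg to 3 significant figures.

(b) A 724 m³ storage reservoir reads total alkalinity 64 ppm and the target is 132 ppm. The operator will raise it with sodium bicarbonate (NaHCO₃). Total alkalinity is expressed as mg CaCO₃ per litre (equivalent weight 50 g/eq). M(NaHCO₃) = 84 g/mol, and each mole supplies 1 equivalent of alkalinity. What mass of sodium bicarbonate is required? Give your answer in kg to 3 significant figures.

(a) Volume: 1830 m³ = 1,830,000 L.
(a) Hardness to add: (225 − 194) = 31 mg/L as CaCO₃ × 1,830,000 L = 56,730 g as CaCO₃.
(a) Moles of Ca²⁺ (1 mol Ca²⁺ ≡ 1 mol CaCO₃): 56,730 / 100.1 g/mol = 566.7 mol.
(a) Mass of CaCl₂·2H₂O: 566.7 × 147 = 83,310 g.

(b) Volume: 724 m³ = 724,000 L.
(b) Alkalinity to add: (132 − 64) = 68 mg/L as CaCO₃ × 724,000 L = 49,230 g as CaCO₃.
(b) Equivalents: 49,230 g ÷ 50 g/eq = 984.6 eq.
(b) NaHCO₃ supplies 1 eq per mole → 984.6 mol.
(b) Mass: 984.6 mol × 84 g/mol = 82,710 g.

(a) 83.3 kg; (b) 82.7 kg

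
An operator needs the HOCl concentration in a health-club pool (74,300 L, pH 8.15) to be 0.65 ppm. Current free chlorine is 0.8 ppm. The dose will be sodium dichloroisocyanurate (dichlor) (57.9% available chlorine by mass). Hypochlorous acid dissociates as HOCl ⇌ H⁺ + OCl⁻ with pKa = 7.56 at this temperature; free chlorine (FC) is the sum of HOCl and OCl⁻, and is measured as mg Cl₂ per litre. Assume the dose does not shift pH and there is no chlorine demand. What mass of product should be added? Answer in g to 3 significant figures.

305 g

[OCl⁻]/[HOCl] = 10^(pH − pKa) = 10^(8.15 − 7.56) = 3.89; fraction as HOCl = 1/(1 + 3.89) = 0.2045.
Free chlorine required for 0.65 ppm HOCl: 0.65 / 0.2045 = 3.179 ppm.
FC to add: 3.179 − 0.8 = 2.379 mg/L as Cl₂.
Cl₂ equivalent: 2.379 mg/L × 74,300 L = 176.7 g.
Product at 57.9% available Cl: 176.7 / 0.579 = 305.3 g.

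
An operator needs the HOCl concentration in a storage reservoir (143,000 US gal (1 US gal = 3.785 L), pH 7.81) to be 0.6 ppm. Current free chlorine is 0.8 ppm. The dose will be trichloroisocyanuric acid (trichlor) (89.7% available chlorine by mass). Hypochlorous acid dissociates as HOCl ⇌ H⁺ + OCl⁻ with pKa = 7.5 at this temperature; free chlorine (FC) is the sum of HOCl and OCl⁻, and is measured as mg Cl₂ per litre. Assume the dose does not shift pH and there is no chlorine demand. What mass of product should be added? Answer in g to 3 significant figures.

619 g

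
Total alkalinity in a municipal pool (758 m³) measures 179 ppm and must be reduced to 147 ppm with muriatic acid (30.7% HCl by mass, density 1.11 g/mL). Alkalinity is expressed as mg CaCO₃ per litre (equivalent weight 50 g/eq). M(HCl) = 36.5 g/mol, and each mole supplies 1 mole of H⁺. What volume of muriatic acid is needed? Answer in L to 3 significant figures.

Volume: 758 m³ = 758,000 L.
Alkalinity to neutralize: (179 − 147) = 32 mg/L as CaCO₃ × 758,000 L = 24,260 g as CaCO₃.
Equivalents of H⁺ required: 24,260 ÷ 50 g/eq = 485.1 eq = 485.1 mol HCl.
Mass of HCl: 485.1 × 36.5 = 17,710 g.
Mass of 30.7% solution: 17,710 / 0.307 = 57,680 g.
Volume: 57,680 g ÷ 1.11 g/mL = 51,960 mL.

52.0 L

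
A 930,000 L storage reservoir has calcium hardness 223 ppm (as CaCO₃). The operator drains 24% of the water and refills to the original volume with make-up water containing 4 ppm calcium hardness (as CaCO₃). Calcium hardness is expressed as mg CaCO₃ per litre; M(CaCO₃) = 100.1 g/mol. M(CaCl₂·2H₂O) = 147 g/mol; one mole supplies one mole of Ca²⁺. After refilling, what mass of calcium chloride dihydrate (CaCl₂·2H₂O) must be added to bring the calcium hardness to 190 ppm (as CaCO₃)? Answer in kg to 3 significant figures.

After draining 24% and refilling: 223 × 0.76 + 4 × 0.24 = 170.44 ppm.
Deficit to target: 190 − 170.44 = 19.56 mg/L.
As CaCO₃: 19.56 mg/L × 930,000 L = 18,190 g; ÷ 100.1 = 181.7 mol Ca²⁺.
Mass: 181.7 × 147 = 26,710 g.

26.7 kg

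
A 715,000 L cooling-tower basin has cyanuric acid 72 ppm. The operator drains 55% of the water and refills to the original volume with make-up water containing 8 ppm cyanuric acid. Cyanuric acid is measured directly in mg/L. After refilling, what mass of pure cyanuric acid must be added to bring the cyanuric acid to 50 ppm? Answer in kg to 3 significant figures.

9.44 kg

After draining 55% and refilling: 72 × 0.45 + 8 × 0.55 = 36.8 ppm.
Deficit to target: 50 − 36.8 = 13.2 mg/L.
Mass: 13.2 mg/L × 715,000 L = 9438 g cyanuric acid.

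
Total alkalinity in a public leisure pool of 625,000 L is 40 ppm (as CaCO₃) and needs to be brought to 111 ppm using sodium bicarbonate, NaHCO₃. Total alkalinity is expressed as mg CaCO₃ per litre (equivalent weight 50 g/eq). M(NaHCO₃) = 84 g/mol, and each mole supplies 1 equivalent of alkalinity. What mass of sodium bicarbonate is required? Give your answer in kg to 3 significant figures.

74.5 kg

Alkalinity to add: (111 − 40) = 71 mg/L as CaCO₃ × 625,000 L = 44,380 g as CaCO₃.
Equivalents: 44,380 g ÷ 50 g/eq = 887.5 eq.
NaHCO₃ supplies 1 eq per mole → 887.5 mol.
Mass: 887.5 mol × 84 g/mol = 74,550 g.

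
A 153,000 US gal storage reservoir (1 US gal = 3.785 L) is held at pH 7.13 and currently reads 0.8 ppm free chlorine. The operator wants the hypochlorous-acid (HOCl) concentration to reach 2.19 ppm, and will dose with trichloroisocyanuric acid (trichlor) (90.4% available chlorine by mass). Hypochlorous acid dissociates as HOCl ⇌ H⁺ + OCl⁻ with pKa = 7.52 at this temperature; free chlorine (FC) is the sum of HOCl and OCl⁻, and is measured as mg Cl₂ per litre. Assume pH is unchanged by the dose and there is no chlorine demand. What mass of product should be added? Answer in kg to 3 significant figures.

1.46 kg

Volume: 153,000 US gal × 3.785 L/gal = 579,105 L.
[OCl⁻]/[HOCl] = 10^(pH − pKa) = 10^(7.13 − 7.52) = 0.4074; fraction as HOCl = 1/(1 + 0.4074) = 0.7105.
Free chlorine required for 2.19 ppm HOCl: 2.19 / 0.7105 = 3.082 ppm.
FC to add: 3.082 − 0.8 = 2.282 mg/L as Cl₂.
Cl₂ equivalent: 2.282 mg/L × 579,105 L = 1322 g.
Product at 90.4% available Cl: 1322 / 0.904 = 1462 g.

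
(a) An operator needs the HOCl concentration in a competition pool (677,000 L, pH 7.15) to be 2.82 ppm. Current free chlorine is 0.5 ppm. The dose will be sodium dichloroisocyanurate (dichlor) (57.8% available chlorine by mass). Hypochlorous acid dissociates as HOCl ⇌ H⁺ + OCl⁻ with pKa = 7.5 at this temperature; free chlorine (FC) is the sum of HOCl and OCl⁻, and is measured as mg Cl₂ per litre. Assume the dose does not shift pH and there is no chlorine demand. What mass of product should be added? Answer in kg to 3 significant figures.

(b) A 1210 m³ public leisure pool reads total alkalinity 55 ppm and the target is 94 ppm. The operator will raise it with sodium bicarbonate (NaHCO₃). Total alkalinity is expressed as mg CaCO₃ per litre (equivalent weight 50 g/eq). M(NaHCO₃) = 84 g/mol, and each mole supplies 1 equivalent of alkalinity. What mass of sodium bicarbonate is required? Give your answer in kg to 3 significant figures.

(a) 4.19 kg; (b) 79.3 kg

(a) [OCl⁻]/[HOCl] = 10^(pH − pKa) = 10^(7.15 − 7.5) = 0.4467; fraction as HOCl = 1/(1 + 0.4467) = 0.6912.
(a) Free chlorine required for 2.82 ppm HOCl: 2.82 / 0.6912 = 4.08 ppm.
(a) FC to add: 4.08 − 0.5 = 3.58 mg/L as Cl₂.
(a) Cl₂ equivalent: 3.58 mg/L × 677,000 L = 2423 g.
(a) Product at 57.8% available Cl: 2423 / 0.578 = 4193 g.

(b) Volume: 1210 m³ = 1,210,000 L.
(b) Alkalinity to add: (94 − 55) = 39 mg/L as CaCO₃ × 1,210,000 L = 47,190 g as CaCO₃.
(b) Equivalents: 47,190 g ÷ 50 g/eq = 943.8 eq.
(b) NaHCO₃ supplies 1 eq per mole → 943.8 mol.
(b) Mass: 943.8 mol × 84 g/mol = 79,280 g.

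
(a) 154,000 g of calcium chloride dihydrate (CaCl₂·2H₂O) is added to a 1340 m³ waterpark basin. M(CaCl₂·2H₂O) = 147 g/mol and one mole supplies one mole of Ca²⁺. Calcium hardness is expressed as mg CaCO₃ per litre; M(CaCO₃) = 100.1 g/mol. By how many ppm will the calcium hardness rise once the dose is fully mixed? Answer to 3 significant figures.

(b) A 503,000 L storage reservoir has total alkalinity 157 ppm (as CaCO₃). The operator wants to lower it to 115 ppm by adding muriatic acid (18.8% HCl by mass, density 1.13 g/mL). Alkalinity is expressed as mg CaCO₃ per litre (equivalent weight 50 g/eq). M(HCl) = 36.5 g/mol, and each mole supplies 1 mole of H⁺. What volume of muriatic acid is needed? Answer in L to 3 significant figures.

(a) 78.3 ppm; (b) 72.6 L

(a) Volume: 1340 m³ = 1,340,000 L.
(a) Moles of Ca²⁺: 154,000 g ÷ 147 g/mol = 1048 mol.
(a) As CaCO₃: 1048 mol × 100.1 g/mol = 104,900 g.
(a) Rise: 104,900 g / 1,340,000 L × 1000 = 78.26 mg/L.

(b) Alkalinity to neutralize: (157 − 115) = 42 mg/L as CaCO₃ × 503,000 L = 21,130 g as CaCO₃.
(b) Equivalents of H⁺ required: 21,130 ÷ 50 g/eq = 422.5 eq = 422.5 mol HCl.
(b) Mass of HCl: 422.5 × 36.5 = 15,420 g.
(b) Mass of 18.8% solution: 15,420 / 0.188 = 82,030 g.
(b) Volume: 82,030 g ÷ 1.13 g/mL = 72,590 mL.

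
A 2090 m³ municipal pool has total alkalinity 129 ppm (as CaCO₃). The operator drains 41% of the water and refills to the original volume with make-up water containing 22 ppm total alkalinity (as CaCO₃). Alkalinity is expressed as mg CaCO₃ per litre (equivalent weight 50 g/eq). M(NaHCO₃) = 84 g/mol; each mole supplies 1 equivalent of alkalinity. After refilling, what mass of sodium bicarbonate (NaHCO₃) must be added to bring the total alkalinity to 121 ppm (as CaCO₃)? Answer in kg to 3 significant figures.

126 kg

Volume: 2090 m³ = 2,090,000 L.
After draining 41% and refilling: 129 × 0.59 + 22 × 0.41 = 85.13 ppm.
Deficit to target: 121 − 85.13 = 35.87 mg/L.
As CaCO₃: 35.87 mg/L × 2,090,000 L = 74,970 g; ÷ 50 g/eq ÷ 1 = 1499 mol NaHCO₃.
Mass: 1499 × 84 = 125,900 g.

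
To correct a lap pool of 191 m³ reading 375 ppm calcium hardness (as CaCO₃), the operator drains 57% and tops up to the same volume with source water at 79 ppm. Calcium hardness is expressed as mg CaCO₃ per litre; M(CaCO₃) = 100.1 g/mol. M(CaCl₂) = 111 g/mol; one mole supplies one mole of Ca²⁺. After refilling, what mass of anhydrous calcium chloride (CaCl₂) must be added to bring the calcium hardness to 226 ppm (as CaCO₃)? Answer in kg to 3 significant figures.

Volume: 191 m³ = 191,000 L.
After draining 57% and refilling: 375 × 0.43 + 79 × 0.57 = 206.28 ppm.
Deficit to target: 226 − 206.28 = 19.72 mg/L.
As CaCO₃: 19.72 mg/L × 191,000 L = 3767 g; ÷ 100.1 = 37.63 mol Ca²⁺.
Mass: 37.63 × 111 = 4177 g.

4.18 kg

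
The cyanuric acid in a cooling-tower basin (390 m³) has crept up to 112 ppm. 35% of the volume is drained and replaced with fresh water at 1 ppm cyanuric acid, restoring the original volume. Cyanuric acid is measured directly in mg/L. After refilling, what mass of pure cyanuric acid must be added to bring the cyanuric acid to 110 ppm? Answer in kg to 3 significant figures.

Volume: 390 m³ = 390,000 L.
After draining 35% and refilling: 112 × 0.65 + 1 × 0.35 = 73.15 ppm.
Deficit to target: 110 − 73.15 = 36.85 mg/L.
Mass: 36.85 mg/L × 390,000 L = 14,370 g cyanuric acid.

14.4 kg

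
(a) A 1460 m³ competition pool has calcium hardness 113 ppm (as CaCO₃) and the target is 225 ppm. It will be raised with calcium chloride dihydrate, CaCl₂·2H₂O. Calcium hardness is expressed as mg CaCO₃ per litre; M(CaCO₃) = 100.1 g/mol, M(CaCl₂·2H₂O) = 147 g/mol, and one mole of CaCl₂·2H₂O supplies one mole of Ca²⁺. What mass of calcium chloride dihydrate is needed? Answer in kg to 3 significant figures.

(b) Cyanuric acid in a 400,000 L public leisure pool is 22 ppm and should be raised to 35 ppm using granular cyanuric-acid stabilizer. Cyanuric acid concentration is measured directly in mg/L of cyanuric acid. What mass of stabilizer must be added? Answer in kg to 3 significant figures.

(a) Volume: 1460 m³ = 1,460,000 L.
(a) Hardness to add: (225 − 113) = 112 mg/L as CaCO₃ × 1,460,000 L = 163,500 g as CaCO₃.
(a) Moles of Ca²⁺ (1 mol Ca²⁺ ≡ 1 mol CaCO₃): 163,500 / 100.1 g/mol = 1634 mol.
(a) Mass of CaCl₂·2H₂O: 1634 × 147 = 240,100 g.

(b) CYA to add: (35 − 22) = 13 mg/L × 400,000 L = 5200 g cyanuric acid.

(a) 240 kg; (b) 5.20 kg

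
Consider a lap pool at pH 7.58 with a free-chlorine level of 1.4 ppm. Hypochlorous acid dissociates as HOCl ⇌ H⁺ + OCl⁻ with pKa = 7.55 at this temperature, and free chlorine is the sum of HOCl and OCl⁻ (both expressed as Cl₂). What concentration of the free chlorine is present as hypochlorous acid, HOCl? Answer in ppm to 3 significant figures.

0.676 ppm

[OCl⁻]/[HOCl] = 10^(pH − pKa) = 10^(7.58 − 7.55) = 10^0.03 = 1.072.
Fraction as HOCl = 1 / (1 + 1.072) = 0.4827.
HOCl = 0.4827 × 1.4 ppm = 0.6758 ppm.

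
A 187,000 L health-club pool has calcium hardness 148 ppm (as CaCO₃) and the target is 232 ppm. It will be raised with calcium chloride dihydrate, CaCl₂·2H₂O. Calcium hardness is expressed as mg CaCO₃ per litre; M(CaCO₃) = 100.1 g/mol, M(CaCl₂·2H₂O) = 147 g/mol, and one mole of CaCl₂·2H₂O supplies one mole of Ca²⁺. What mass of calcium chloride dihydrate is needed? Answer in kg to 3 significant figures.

Hardness to add: (232 − 148) = 84 mg/L as CaCO₃ × 187,000 L = 15,710 g as CaCO₃.
Moles of Ca²⁺ (1 mol Ca²⁺ ≡ 1 mol CaCO₃): 15,710 / 100.1 g/mol = 156.9 mol.
Mass of CaCl₂·2H₂O: 156.9 × 147 = 23,070 g.

23.1 kg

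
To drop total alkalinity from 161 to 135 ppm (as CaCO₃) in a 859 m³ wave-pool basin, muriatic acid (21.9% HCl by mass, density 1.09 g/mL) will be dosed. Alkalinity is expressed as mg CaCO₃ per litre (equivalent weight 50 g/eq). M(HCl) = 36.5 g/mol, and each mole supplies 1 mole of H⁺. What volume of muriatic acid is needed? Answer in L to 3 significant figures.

68.3 L

Volume: 859 m³ = 859,000 L.
Alkalinity to neutralize: (161 − 135) = 26 mg/L as CaCO₃ × 859,000 L = 22,330 g as CaCO₃.
Equivalents of H⁺ required: 22,330 ÷ 50 g/eq = 446.7 eq = 446.7 mol HCl.
Mass of HCl: 446.7 × 36.5 = 16,300 g.
Mass of 21.9% solution: 16,300 / 0.219 = 74,450 g.
Volume: 74,450 g ÷ 1.09 g/mL = 68,300 mL.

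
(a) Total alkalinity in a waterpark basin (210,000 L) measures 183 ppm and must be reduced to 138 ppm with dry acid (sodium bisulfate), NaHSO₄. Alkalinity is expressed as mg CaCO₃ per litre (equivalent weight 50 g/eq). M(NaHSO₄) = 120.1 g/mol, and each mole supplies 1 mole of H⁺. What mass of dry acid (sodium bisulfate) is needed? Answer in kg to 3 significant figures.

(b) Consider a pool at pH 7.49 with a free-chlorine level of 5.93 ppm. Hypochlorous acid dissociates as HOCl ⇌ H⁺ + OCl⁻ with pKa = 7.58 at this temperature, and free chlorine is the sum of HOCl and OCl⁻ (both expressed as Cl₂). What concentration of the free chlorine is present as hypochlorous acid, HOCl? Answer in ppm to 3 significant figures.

(a) 22.7 kg; (b) 3.27 ppm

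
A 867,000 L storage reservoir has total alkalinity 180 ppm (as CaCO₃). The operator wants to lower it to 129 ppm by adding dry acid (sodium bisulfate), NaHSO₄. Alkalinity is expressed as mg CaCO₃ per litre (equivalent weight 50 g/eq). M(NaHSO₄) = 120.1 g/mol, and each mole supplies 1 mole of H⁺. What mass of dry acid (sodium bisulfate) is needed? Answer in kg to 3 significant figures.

Alkalinity to neutralize: (180 − 129) = 51 mg/L as CaCO₃ × 867,000 L = 44,220 g as CaCO₃.
Equivalents of H⁺ required: 44,220 ÷ 50 g/eq = 884.3 eq = 884.3 mol NaHSO₄.
Mass of NaHSO₄: 884.3 × 120.1 = 106,200 g.

106 kg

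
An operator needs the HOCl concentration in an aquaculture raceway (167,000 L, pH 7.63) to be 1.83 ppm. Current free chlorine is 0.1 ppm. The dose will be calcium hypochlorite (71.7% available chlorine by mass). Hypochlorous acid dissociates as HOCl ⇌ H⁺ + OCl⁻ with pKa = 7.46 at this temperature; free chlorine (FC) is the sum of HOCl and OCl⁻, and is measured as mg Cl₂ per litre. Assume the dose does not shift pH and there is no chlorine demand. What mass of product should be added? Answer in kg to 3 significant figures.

[OCl⁻]/[HOCl] = 10^(pH − pKa) = 10^(7.63 − 7.46) = 1.479; fraction as HOCl = 1/(1 + 1.479) = 0.4034.
Free chlorine required for 1.83 ppm HOCl: 1.83 / 0.4034 = 4.537 ppm.
FC to add: 4.537 − 0.1 = 4.437 mg/L as Cl₂.
Cl₂ equivalent: 4.437 mg/L × 167,000 L = 740.9 g.
Product at 71.7% available Cl: 740.9 / 0.717 = 1033 g.

1.03 kg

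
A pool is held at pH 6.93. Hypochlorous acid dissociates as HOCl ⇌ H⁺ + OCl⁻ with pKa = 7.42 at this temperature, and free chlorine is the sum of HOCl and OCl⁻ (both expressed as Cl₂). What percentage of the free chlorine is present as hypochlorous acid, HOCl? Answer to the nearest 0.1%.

75.6%

[OCl⁻]/[HOCl] = 10^(pH − pKa) = 10^(6.93 − 7.42) = 10^-0.49 = 0.3236.
Fraction as HOCl = 1 / (1 + 0.3236) = 0.7555.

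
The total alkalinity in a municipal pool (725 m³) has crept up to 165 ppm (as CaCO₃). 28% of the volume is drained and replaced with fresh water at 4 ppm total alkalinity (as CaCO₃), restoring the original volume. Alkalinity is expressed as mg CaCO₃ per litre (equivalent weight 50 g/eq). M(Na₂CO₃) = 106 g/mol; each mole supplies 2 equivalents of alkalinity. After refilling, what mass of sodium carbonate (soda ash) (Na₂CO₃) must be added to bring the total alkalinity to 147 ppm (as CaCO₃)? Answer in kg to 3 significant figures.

20.8 kg

Volume: 725 m³ = 725,000 L.
After draining 28% and refilling: 165 × 0.72 + 4 × 0.28 = 119.92 ppm.
Deficit to target: 147 − 119.92 = 27.08 mg/L.
As CaCO₃: 27.08 mg/L × 725,000 L = 19,630 g; ÷ 50 g/eq ÷ 2 = 196.3 mol Na₂CO₃.
Mass: 196.3 × 106 = 20,810 g.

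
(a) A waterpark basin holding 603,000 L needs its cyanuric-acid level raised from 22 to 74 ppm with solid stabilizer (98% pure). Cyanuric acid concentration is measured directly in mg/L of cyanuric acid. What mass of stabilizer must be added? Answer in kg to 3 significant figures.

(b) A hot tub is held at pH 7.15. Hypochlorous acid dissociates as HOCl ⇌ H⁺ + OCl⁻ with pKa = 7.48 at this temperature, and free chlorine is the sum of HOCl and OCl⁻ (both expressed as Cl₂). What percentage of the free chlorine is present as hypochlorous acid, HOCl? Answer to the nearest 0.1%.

(a) CYA to add: (74 − 22) = 52 mg/L × 603,000 L = 31,360 g cyanuric acid.
(a) At 98% purity: 31,360 / 0.98 = 32,000 g product.

(b) [OCl⁻]/[HOCl] = 10^(pH − pKa) = 10^(7.15 − 7.48) = 10^-0.33 = 0.4677.
(b) Fraction as HOCl = 1 / (1 + 0.4677) = 0.6813.

(a) 32.0 kg; (b) 68.1%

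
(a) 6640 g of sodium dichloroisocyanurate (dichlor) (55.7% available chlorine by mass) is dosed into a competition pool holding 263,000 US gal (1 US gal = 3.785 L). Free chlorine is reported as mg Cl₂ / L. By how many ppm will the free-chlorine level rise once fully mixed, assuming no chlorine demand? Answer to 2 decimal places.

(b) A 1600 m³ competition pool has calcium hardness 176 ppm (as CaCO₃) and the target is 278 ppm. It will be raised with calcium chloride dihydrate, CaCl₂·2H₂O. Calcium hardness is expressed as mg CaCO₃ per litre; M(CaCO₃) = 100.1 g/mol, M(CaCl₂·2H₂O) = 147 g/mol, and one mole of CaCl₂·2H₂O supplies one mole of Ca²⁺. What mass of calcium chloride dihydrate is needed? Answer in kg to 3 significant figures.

(a) 3.72 ppm; (b) 240 kg

(a) Volume: 263,000 US gal × 3.785 L/gal = 995,455 L.
(a) Available chlorine delivered: 6640 g × 0.557 = 3698 g as Cl₂.
(a) Concentration rise: 3698 g / 995,455 L = 3.715 mg/L = 3.72 ppm.

(b) Volume: 1600 m³ = 1,600,000 L.
(b) Hardness to add: (278 − 176) = 102 mg/L as CaCO₃ × 1,600,000 L = 163,200 g as CaCO₃.
(b) Moles of Ca²⁺ (1 mol Ca²⁺ ≡ 1 mol CaCO₃): 163,200 / 100.1 g/mol = 1630 mol.
(b) Mass of CaCl₂·2H₂O: 1630 × 147 = 239,700 g.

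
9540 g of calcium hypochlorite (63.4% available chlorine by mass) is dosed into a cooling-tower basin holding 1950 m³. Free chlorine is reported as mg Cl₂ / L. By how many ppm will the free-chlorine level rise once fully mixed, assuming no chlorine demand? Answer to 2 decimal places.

Volume: 1950 m³ = 1,950,000 L.
Available chlorine delivered: 9540 g × 0.634 = 6048 g as Cl₂.
Concentration rise: 6048 g / 1,950,000 L = 3.102 mg/L = 3.10 ppm.

3.10 ppm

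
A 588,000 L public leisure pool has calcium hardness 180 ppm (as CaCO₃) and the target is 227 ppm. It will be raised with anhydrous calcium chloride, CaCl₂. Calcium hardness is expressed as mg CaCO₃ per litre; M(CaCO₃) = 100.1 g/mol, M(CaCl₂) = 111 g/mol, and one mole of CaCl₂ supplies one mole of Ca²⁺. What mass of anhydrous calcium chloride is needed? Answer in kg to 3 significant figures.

Hardness to add: (227 − 180) = 47 mg/L as CaCO₃ × 588,000 L = 27,640 g as CaCO₃.
Moles of Ca²⁺ (1 mol Ca²⁺ ≡ 1 mol CaCO₃): 27,640 / 100.1 g/mol = 276.1 mol.
Mass of CaCl₂: 276.1 × 111 = 30,650 g.

30.6 kg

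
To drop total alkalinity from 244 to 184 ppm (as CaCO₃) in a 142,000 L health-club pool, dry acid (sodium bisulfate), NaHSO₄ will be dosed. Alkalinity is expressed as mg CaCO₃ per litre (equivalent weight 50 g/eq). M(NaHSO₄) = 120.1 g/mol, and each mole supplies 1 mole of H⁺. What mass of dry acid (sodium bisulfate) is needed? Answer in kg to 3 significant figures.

Alkalinity to neutralize: (244 − 184) = 60 mg/L as CaCO₃ × 142,000 L = 8520 g as CaCO₃.
Equivalents of H⁺ required: 8520 ÷ 50 g/eq = 170.4 eq = 170.4 mol NaHSO₄.
Mass of NaHSO₄: 170.4 × 120.1 = 20,470 g.

20.5 kg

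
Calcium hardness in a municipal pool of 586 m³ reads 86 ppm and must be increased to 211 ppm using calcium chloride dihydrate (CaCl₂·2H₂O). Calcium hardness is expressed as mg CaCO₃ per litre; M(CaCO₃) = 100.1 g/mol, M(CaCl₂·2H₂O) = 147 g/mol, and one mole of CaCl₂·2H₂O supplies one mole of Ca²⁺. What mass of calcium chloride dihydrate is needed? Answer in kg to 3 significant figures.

108 kg

Volume: 586 m³ = 586,000 L.
Hardness to add: (211 − 86) = 125 mg/L as CaCO₃ × 586,000 L = 73,250 g as CaCO₃.
Moles of Ca²⁺ (1 mol Ca²⁺ ≡ 1 mol CaCO₃): 73,250 / 100.1 g/mol = 731.8 mol.
Mass of CaCl₂·2H₂O: 731.8 × 147 = 107,600 g.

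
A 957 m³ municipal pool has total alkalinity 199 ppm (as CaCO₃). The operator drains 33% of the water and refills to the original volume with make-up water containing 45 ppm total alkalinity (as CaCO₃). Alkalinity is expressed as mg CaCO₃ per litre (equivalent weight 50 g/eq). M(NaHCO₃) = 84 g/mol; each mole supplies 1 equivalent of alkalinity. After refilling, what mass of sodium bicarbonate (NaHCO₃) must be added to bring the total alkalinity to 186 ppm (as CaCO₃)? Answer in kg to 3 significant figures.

60.8 kg

Volume: 957 m³ = 957,000 L.
After draining 33% and refilling: 199 × 0.67 + 45 × 0.33 = 148.18 ppm.
Deficit to target: 186 − 148.18 = 37.82 mg/L.
As CaCO₃: 37.82 mg/L × 957,000 L = 36,190 g; ÷ 50 g/eq ÷ 1 = 723.9 mol NaHCO₃.
Mass: 723.9 × 84 = 60,810 g.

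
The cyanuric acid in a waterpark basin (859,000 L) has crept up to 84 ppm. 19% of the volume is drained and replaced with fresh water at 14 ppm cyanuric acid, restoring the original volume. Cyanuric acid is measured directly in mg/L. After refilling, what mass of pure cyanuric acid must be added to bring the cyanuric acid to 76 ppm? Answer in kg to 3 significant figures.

After draining 19% and refilling: 84 × 0.81 + 14 × 0.19 = 70.7 ppm.
Deficit to target: 76 − 70.7 = 5.3 mg/L.
Mass: 5.3 mg/L × 859,000 L = 4553 g cyanuric acid.

4.55 kg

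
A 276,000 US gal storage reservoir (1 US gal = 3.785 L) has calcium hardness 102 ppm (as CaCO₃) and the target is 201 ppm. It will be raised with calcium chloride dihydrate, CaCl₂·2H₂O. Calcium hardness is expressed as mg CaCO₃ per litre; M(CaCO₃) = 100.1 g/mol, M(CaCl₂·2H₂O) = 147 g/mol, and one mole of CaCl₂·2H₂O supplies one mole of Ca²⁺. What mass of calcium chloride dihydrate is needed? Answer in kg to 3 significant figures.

Volume: 276,000 US gal × 3.785 L/gal = 1,044,660 L.
Hardness to add: (201 − 102) = 99 mg/L as CaCO₃ × 1,044,660 L = 103,400 g as CaCO₃.
Moles of Ca²⁺ (1 mol Ca²⁺ ≡ 1 mol CaCO₃): 103,400 / 100.1 g/mol = 1033 mol.
Mass of CaCl₂·2H₂O: 1033 × 147 = 151,900 g.

152 kg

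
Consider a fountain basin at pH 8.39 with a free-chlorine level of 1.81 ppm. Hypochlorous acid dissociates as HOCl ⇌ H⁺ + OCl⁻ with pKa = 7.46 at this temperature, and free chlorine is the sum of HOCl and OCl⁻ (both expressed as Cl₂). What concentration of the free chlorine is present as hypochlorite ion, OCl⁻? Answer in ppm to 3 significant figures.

1.62 ppm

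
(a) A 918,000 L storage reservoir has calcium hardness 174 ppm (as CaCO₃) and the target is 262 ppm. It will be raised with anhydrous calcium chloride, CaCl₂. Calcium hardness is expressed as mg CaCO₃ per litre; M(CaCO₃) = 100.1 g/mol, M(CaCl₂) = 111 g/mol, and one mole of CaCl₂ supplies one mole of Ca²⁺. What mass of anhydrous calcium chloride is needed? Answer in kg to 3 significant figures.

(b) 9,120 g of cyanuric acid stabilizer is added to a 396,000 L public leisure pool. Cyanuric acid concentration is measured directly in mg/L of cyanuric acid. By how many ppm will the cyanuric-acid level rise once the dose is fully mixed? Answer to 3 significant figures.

(a) Hardness to add: (262 − 174) = 88 mg/L as CaCO₃ × 918,000 L = 80,780 g as CaCO₃.
(a) Moles of Ca²⁺ (1 mol Ca²⁺ ≡ 1 mol CaCO₃): 80,780 / 100.1 g/mol = 807 mol.
(a) Mass of CaCl₂: 807 × 111 = 89,580 g.

(b) Rise: 9,120 g / 396,000 L × 1000 = 23.03 mg/L.

(a) 89.6 kg; (b) 23.0 ppm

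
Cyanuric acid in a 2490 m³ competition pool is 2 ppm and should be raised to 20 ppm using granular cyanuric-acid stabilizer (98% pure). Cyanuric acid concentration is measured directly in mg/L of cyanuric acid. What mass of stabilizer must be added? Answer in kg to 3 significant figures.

45.7 kg

Volume: 2490 m³ = 2,490,000 L.
CYA to add: (20 − 2) = 18 mg/L × 2,490,000 L = 44,820 g cyanuric acid.
At 98% purity: 44,820 / 0.98 = 45,730 g product.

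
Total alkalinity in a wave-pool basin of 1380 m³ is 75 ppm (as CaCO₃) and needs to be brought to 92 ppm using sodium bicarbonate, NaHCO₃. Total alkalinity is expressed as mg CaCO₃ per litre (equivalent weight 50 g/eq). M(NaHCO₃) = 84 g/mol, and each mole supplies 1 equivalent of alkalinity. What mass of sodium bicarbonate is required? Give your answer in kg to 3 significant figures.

Volume: 1380 m³ = 1,380,000 L.
Alkalinity to add: (92 − 75) = 17 mg/L as CaCO₃ × 1,380,000 L = 23,460 g as CaCO₃.
Equivalents: 23,460 g ÷ 50 g/eq = 469.2 eq.
NaHCO₃ supplies 1 eq per mole → 469.2 mol.
Mass: 469.2 mol × 84 g/mol = 39,410 g.

39.4 kg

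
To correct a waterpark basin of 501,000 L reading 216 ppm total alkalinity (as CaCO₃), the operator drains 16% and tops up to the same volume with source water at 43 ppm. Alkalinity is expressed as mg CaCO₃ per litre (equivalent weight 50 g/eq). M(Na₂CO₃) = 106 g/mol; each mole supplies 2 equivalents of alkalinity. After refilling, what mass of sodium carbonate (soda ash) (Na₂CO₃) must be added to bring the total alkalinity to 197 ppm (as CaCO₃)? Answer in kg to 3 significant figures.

4.61 kg

After draining 16% and refilling: 216 × 0.84 + 43 × 0.16 = 188.32 ppm.
Deficit to target: 197 − 188.32 = 8.68 mg/L.
As CaCO₃: 8.68 mg/L × 501,000 L = 4349 g; ÷ 50 g/eq ÷ 2 = 43.49 mol Na₂CO₃.
Mass: 43.49 × 106 = 4610 g.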